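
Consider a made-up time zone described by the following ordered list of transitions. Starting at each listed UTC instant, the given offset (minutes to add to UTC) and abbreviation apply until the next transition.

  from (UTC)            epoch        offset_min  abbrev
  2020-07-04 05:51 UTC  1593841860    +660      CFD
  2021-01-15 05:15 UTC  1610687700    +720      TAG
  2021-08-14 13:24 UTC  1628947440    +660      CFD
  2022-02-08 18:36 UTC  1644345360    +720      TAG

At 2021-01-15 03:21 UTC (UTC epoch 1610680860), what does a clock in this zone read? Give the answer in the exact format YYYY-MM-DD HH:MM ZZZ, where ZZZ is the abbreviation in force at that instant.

Query: 2021-01-15 03:21 UTC
Rule 1/4 (CFD, +11:00): 2020-07-04 05:51 UTC ≤ query < 2021-01-15 05:15 UTC
3·60 + 21 + 660 = 861 min
861 = 0·1440 + 861; 861 = 14·60 + 21 → 14:21, same day
→ 2021-01-15 14:21 CFD

2021-01-15 14:21 CFD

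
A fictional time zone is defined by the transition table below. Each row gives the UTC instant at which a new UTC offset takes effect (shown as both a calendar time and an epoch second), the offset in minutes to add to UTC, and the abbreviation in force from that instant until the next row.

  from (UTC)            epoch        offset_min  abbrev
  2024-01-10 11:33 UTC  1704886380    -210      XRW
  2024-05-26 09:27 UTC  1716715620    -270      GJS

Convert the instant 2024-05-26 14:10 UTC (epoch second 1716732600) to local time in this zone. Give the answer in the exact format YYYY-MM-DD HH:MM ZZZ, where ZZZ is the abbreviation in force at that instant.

Query: 2024-05-26 14:10 UTC
Rule 2/2 (GJS, -04:30): 2024-05-26 09:27 UTC ≤ query < +∞
14·60 + 10 - 270 = 580 min
580 = 0·1440 + 580; 580 = 9·60 + 40 → 09:40, same day
→ 2024-05-26 09:40 GJS

2024-05-26 09:40 GJS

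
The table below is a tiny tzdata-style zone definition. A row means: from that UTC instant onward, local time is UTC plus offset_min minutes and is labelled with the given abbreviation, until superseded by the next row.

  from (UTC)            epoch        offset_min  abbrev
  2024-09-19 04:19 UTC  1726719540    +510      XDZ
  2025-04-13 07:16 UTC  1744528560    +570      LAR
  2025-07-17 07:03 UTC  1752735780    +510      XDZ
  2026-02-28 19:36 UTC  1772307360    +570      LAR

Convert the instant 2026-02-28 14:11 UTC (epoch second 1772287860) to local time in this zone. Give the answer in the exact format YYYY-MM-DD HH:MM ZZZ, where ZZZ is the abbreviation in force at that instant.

2026-02-28 22:41 XDZ

Query: 2026-02-28 14:11 UTC
Rule 3/4 (XDZ, +08:30): 2025-07-17 07:03 UTC ≤ query < 2026-02-28 19:36 UTC
14·60 + 11 + 510 = 1361 min
1361 = 0·1440 + 1361; 1361 = 22·60 + 41 → 22:41, same day
→ 2026-02-28 22:41 XDZ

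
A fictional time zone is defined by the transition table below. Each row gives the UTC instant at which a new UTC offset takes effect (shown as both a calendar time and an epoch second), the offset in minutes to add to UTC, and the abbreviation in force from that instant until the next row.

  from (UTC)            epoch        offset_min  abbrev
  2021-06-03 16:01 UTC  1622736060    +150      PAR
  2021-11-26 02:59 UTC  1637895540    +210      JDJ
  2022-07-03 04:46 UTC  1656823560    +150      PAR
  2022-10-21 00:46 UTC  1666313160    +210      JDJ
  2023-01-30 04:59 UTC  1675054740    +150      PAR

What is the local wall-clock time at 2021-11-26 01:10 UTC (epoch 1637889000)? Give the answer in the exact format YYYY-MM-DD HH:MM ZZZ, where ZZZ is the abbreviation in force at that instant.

2021-11-26 03:40 PAR

Query: 2021-11-26 01:10 UTC
Rule 1/5 (PAR, +02:30): 2021-06-03 16:01 UTC ≤ query < 2021-11-26 02:59 UTC
1·60 + 10 + 150 = 220 min
220 = 0·1440 + 220; 220 = 3·60 + 40 → 03:40, same day
→ 2021-11-26 03:40 PAR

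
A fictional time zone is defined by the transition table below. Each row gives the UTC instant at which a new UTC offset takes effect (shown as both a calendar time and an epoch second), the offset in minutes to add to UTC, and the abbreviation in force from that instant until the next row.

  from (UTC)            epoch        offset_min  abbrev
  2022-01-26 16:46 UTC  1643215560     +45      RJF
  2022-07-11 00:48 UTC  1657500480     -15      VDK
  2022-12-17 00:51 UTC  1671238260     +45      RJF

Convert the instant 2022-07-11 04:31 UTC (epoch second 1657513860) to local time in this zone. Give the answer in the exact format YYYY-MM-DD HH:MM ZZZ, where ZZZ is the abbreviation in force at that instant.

2022-07-11 04:16 VDK

Query: 2022-07-11 04:31 UTC
Rule 2/3 (VDK, -00:15): 2022-07-11 00:48 UTC ≤ query < 2022-12-17 00:51 UTC
4·60 + 31 - 15 = 256 min
256 = 0·1440 + 256; 256 = 4·60 + 16 → 04:16, same day
→ 2022-07-11 04:16 VDK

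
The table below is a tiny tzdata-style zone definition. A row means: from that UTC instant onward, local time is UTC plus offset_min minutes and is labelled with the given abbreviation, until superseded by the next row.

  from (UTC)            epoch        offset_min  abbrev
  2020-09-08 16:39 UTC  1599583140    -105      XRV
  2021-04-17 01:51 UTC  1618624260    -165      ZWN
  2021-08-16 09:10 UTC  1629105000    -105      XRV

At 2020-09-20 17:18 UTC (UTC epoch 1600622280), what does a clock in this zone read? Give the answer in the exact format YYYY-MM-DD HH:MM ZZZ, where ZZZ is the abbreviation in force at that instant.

Query: 2020-09-20 17:18 UTC
Rule 1/3 (XRV, -01:45): 2020-09-08 16:39 UTC ≤ query < 2021-04-17 01:51 UTC
17·60 + 18 - 105 = 933 min
933 = 0·1440 + 933; 933 = 15·60 + 33 → 15:33, same day
→ 2020-09-20 15:33 XRV

2020-09-20 15:33 XRV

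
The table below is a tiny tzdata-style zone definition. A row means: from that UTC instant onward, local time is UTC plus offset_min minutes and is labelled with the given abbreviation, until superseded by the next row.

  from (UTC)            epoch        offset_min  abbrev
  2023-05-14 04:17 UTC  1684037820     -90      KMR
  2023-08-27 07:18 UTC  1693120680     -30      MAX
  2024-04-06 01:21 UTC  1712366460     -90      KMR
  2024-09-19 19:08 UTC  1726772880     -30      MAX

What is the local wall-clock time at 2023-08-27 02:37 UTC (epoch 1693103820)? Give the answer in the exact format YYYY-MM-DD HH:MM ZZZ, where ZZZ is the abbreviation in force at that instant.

Query: 2023-08-27 02:37 UTC
Rule 1/4 (KMR, -01:30): 2023-05-14 04:17 UTC ≤ query < 2023-08-27 07:18 UTC
2·60 + 37 - 90 = 67 min
67 = 0·1440 + 67; 67 = 1·60 + 7 → 01:07, same day
→ 2023-08-27 01:07 KMR

2023-08-27 01:07 KMR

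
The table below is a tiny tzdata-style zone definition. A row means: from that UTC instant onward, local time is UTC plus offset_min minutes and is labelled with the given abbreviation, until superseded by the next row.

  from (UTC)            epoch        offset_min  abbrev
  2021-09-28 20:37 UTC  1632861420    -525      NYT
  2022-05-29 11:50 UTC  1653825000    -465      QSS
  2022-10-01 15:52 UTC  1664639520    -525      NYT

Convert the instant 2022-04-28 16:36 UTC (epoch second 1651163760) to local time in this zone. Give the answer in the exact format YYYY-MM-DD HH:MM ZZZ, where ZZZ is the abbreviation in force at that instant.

2022-04-28 07:51 NYT

Query: 2022-04-28 16:36 UTC
Rule 1/3 (NYT, -08:45): 2021-09-28 20:37 UTC ≤ query < 2022-05-29 11:50 UTC
16·60 + 36 - 525 = 471 min
471 = 0·1440 + 471; 471 = 7·60 + 51 → 07:51, same day
→ 2022-04-28 07:51 NYT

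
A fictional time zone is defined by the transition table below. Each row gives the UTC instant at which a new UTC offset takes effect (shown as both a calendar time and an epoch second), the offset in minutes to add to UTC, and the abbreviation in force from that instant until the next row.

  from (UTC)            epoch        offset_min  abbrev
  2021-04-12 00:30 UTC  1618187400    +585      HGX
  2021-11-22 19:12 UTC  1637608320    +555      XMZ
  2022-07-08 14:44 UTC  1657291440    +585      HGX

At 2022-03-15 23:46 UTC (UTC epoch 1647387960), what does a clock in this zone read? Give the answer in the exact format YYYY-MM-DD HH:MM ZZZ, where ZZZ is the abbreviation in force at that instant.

Query: 2022-03-15 23:46 UTC
Rule 2/3 (XMZ, +09:15): 2021-11-22 19:12 UTC ≤ query < 2022-07-08 14:44 UTC
23·60 + 46 + 555 = 1981 min
1981 = 1·1440 + 541; 541 = 9·60 + 1 → 09:01, 2022-03-15 + 1 day = 2022-03-16
→ 2022-03-16 09:01 XMZ

2022-03-16 09:01 XMZ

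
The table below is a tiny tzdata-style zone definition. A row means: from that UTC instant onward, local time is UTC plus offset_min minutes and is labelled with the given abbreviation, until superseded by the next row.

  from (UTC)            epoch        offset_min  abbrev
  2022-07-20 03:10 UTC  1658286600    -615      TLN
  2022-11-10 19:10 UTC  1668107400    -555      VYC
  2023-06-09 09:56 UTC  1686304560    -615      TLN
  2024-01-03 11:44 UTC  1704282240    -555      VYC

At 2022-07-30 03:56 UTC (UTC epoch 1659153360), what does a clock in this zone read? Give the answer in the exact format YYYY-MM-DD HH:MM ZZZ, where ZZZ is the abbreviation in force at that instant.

Query: 2022-07-30 03:56 UTC
Rule 1/4 (TLN, -10:15): 2022-07-20 03:10 UTC ≤ query < 2022-11-10 19:10 UTC
3·60 + 56 - 615 = -379 min
-379 = -1·1440 + 1061; 1061 = 17·60 + 41 → 17:41, 2022-07-30 - 1 day = 2022-07-29
→ 2022-07-29 17:41 TLN

2022-07-29 17:41 TLN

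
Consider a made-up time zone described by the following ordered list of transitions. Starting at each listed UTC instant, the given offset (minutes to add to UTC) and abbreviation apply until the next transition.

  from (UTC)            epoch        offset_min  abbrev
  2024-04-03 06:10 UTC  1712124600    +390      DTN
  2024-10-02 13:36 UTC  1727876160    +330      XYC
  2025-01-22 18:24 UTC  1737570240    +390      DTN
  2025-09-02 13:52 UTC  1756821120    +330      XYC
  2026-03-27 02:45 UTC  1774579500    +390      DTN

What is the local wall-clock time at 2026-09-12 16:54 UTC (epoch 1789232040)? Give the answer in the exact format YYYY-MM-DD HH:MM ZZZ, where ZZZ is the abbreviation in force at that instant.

Query: 2026-09-12 16:54 UTC
Rule 5/5 (DTN, +06:30): 2026-03-27 02:45 UTC ≤ query < +∞
16·60 + 54 + 390 = 1404 min
1404 = 0·1440 + 1404; 1404 = 23·60 + 24 → 23:24, same day
→ 2026-09-12 23:24 DTN

2026-09-12 23:24 DTN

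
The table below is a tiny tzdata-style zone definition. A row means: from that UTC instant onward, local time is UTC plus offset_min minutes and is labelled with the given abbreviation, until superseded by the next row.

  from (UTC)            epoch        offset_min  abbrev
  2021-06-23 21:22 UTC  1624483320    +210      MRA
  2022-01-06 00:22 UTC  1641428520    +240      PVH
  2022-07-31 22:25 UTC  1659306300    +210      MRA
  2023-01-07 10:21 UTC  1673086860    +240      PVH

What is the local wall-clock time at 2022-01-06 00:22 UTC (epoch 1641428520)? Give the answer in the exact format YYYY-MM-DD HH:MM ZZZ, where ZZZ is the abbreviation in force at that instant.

2022-01-06 04:22 PVH

Query: 2022-01-06 00:22 UTC
Rule 2/4 (PVH, +04:00): 2022-01-06 00:22 UTC ≤ query < 2022-07-31 22:25 UTC
0·60 + 22 + 240 = 262 min
262 = 0·1440 + 262; 262 = 4·60 + 22 → 04:22, same day
→ 2022-01-06 04:22 PVH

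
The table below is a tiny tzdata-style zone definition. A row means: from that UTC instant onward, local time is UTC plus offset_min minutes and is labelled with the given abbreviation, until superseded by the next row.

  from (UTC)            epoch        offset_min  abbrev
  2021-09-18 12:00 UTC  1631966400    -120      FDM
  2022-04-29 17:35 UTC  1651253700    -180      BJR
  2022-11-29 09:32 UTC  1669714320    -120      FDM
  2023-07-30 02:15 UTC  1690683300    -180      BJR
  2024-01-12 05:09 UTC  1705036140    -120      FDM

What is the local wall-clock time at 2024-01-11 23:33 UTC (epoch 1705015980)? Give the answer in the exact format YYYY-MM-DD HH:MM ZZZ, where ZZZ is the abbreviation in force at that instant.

2024-01-11 20:33 BJR

Query: 2024-01-11 23:33 UTC
Rule 4/5 (BJR, -03:00): 2023-07-30 02:15 UTC ≤ query < 2024-01-12 05:09 UTC
23·60 + 33 - 180 = 1233 min
1233 = 0·1440 + 1233; 1233 = 20·60 + 33 → 20:33, same day
→ 2024-01-11 20:33 BJR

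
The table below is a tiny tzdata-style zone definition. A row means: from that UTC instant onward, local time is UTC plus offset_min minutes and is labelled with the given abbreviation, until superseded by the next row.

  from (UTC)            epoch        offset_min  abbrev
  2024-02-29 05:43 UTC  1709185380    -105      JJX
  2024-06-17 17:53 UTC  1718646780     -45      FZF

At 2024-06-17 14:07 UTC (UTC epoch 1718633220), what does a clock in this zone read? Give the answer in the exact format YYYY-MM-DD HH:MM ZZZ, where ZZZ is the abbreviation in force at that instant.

2024-06-17 12:22 JJX

Query: 2024-06-17 14:07 UTC
Rule 1/2 (JJX, -01:45): 2024-02-29 05:43 UTC ≤ query < 2024-06-17 17:53 UTC
14·60 + 7 - 105 = 742 min
742 = 0·1440 + 742; 742 = 12·60 + 22 → 12:22, same day
→ 2024-06-17 12:22 JJX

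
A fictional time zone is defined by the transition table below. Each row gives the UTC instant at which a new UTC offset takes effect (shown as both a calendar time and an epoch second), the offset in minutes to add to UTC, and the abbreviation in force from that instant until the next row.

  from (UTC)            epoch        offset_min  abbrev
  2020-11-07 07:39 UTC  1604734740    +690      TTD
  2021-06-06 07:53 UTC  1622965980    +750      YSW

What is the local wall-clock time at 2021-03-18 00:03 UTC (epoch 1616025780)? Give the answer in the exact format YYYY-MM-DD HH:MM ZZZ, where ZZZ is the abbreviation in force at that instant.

2021-03-18 11:33 TTD

Query: 2021-03-18 00:03 UTC
Rule 1/2 (TTD, +11:30): 2020-11-07 07:39 UTC ≤ query < 2021-06-06 07:53 UTC
0·60 + 3 + 690 = 693 min
693 = 0·1440 + 693; 693 = 11·60 + 33 → 11:33, same day
→ 2021-03-18 11:33 TTD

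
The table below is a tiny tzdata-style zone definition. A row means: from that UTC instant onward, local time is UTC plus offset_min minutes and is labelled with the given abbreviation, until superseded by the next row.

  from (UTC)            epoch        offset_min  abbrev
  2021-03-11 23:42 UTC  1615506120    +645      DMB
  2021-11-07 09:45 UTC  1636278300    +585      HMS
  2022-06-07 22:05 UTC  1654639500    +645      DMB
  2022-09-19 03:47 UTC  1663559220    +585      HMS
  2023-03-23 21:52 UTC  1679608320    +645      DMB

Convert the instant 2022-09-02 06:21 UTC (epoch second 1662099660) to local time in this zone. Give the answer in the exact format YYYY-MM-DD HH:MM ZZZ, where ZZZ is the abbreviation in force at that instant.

Query: 2022-09-02 06:21 UTC
Rule 3/5 (DMB, +10:45): 2022-06-07 22:05 UTC ≤ query < 2022-09-19 03:47 UTC
6·60 + 21 + 645 = 1026 min
1026 = 0·1440 + 1026; 1026 = 17·60 + 6 → 17:06, same day
→ 2022-09-02 17:06 DMB

2022-09-02 17:06 DMB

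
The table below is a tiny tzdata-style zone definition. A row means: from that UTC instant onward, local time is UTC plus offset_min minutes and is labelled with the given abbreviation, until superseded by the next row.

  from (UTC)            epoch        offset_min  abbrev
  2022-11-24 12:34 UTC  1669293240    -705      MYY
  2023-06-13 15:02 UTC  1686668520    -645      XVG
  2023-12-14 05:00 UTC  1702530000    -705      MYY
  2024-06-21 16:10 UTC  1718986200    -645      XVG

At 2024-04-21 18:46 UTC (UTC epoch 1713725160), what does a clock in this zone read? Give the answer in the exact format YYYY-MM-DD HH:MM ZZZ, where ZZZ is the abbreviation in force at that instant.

Query: 2024-04-21 18:46 UTC
Rule 3/4 (MYY, -11:45): 2023-12-14 05:00 UTC ≤ query < 2024-06-21 16:10 UTC
18·60 + 46 - 705 = 421 min
421 = 0·1440 + 421; 421 = 7·60 + 1 → 07:01, same day
→ 2024-04-21 07:01 MYY

2024-04-21 07:01 MYY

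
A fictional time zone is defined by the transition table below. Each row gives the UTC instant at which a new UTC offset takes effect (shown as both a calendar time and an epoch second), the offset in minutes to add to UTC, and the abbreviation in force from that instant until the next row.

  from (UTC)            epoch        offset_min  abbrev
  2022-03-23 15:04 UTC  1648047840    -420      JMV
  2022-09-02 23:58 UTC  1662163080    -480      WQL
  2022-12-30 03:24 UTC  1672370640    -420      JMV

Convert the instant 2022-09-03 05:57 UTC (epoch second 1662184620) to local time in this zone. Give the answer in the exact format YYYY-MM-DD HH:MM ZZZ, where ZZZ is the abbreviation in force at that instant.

Query: 2022-09-03 05:57 UTC
Rule 2/3 (WQL, -08:00): 2022-09-02 23:58 UTC ≤ query < 2022-12-30 03:24 UTC
5·60 + 57 - 480 = -123 min
-123 = -1·1440 + 1317; 1317 = 21·60 + 57 → 21:57, 2022-09-03 - 1 day = 2022-09-02
→ 2022-09-02 21:57 WQL

2022-09-02 21:57 WQL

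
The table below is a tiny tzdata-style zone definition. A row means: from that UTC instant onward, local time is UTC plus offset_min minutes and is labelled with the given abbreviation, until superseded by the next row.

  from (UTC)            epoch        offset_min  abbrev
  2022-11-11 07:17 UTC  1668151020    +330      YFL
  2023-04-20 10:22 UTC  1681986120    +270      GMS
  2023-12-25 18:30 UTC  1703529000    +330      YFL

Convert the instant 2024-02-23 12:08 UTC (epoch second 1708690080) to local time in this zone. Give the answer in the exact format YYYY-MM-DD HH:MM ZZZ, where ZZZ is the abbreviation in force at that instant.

2024-02-23 17:38 YFL

Query: 2024-02-23 12:08 UTC
Rule 3/3 (YFL, +05:30): 2023-12-25 18:30 UTC ≤ query < +∞
12·60 + 8 + 330 = 1058 min
1058 = 0·1440 + 1058; 1058 = 17·60 + 38 → 17:38, same day
→ 2024-02-23 17:38 YFL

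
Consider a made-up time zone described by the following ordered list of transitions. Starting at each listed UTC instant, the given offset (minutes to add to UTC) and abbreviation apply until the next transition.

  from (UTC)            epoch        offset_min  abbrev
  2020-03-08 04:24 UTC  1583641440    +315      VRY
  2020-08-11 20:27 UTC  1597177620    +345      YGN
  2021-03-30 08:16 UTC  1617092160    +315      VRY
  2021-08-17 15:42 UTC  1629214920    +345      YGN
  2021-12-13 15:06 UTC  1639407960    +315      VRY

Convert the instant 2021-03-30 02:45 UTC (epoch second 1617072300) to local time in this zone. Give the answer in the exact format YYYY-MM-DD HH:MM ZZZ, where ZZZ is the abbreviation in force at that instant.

2021-03-30 08:30 YGN

Query: 2021-03-30 02:45 UTC
Rule 2/5 (YGN, +05:45): 2020-08-11 20:27 UTC ≤ query < 2021-03-30 08:16 UTC
2·60 + 45 + 345 = 510 min
510 = 0·1440 + 510; 510 = 8·60 + 30 → 08:30, same day
→ 2021-03-30 08:30 YGN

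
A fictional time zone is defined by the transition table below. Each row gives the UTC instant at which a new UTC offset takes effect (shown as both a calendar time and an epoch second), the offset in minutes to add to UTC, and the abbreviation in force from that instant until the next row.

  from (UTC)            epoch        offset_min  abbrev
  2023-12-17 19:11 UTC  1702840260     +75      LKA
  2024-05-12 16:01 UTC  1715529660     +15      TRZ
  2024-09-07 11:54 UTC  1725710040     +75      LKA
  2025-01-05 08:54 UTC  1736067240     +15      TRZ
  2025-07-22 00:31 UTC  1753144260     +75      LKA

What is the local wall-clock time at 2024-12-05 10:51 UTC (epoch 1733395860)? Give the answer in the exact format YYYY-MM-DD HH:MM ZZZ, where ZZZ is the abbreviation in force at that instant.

Query: 2024-12-05 10:51 UTC
Rule 3/5 (LKA, +01:15): 2024-09-07 11:54 UTC ≤ query < 2025-01-05 08:54 UTC
10·60 + 51 + 75 = 726 min
726 = 0·1440 + 726; 726 = 12·60 + 6 → 12:06, same day
→ 2024-12-05 12:06 LKA

2024-12-05 12:06 LKA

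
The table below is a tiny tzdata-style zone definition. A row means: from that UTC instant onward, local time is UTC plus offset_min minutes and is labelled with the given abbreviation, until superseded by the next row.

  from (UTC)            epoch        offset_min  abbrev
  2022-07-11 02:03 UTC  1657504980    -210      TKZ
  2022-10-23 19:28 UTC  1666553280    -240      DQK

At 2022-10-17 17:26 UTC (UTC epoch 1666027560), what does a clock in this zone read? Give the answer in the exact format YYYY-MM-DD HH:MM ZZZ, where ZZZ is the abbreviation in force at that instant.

2022-10-17 13:56 TKZ

Query: 2022-10-17 17:26 UTC
Rule 1/2 (TKZ, -03:30): 2022-07-11 02:03 UTC ≤ query < 2022-10-23 19:28 UTC
17·60 + 26 - 210 = 836 min
836 = 0·1440 + 836; 836 = 13·60 + 56 → 13:56, same day
→ 2022-10-17 13:56 TKZ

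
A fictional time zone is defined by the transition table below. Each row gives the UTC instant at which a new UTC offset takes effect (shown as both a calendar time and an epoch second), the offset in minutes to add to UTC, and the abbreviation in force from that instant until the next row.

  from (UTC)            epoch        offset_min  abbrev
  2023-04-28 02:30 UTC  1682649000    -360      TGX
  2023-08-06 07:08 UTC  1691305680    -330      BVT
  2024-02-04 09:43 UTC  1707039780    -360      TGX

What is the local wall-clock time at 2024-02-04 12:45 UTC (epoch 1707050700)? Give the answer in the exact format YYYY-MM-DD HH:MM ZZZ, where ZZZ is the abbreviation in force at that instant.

Query: 2024-02-04 12:45 UTC
Rule 3/3 (TGX, -06:00): 2024-02-04 09:43 UTC ≤ query < +∞
12·60 + 45 - 360 = 405 min
405 = 0·1440 + 405; 405 = 6·60 + 45 → 06:45, same day
→ 2024-02-04 06:45 TGX

2024-02-04 06:45 TGX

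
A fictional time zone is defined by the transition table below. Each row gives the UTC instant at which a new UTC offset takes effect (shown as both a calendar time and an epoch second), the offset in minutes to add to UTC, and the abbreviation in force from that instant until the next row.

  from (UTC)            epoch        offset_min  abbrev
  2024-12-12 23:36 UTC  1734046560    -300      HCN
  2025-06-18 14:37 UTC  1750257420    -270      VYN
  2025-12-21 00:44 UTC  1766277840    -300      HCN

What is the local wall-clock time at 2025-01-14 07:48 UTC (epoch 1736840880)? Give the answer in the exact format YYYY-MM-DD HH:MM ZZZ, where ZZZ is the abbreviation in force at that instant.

2025-01-14 02:48 HCN

Query: 2025-01-14 07:48 UTC
Rule 1/3 (HCN, -05:00): 2024-12-12 23:36 UTC ≤ query < 2025-06-18 14:37 UTC
7·60 + 48 - 300 = 168 min
168 = 0·1440 + 168; 168 = 2·60 + 48 → 02:48, same day
→ 2025-01-14 02:48 HCN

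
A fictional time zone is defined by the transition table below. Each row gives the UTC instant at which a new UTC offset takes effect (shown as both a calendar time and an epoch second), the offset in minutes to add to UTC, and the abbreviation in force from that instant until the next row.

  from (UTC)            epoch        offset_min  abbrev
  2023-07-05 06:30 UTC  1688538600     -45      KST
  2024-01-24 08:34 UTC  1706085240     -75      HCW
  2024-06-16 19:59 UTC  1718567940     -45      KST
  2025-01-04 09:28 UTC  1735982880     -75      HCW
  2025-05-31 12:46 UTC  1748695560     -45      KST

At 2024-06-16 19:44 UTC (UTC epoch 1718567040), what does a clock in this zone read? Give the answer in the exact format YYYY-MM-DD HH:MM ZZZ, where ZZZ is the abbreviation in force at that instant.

2024-06-16 18:29 HCW

Query: 2024-06-16 19:44 UTC
Rule 2/5 (HCW, -01:15): 2024-01-24 08:34 UTC ≤ query < 2024-06-16 19:59 UTC
19·60 + 44 - 75 = 1109 min
1109 = 0·1440 + 1109; 1109 = 18·60 + 29 → 18:29, same day
→ 2024-06-16 18:29 HCW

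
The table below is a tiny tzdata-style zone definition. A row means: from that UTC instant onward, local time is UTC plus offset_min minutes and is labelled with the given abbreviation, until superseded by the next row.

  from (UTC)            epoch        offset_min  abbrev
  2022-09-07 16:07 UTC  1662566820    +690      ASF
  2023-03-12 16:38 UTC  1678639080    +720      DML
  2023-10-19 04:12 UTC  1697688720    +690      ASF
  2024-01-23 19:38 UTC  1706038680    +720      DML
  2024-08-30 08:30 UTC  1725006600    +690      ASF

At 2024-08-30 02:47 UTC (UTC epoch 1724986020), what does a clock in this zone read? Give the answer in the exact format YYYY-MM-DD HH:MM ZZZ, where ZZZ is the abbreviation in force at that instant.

Query: 2024-08-30 02:47 UTC
Rule 4/5 (DML, +12:00): 2024-01-23 19:38 UTC ≤ query < 2024-08-30 08:30 UTC
2·60 + 47 + 720 = 887 min
887 = 0·1440 + 887; 887 = 14·60 + 47 → 14:47, same day
→ 2024-08-30 14:47 DML

2024-08-30 14:47 DML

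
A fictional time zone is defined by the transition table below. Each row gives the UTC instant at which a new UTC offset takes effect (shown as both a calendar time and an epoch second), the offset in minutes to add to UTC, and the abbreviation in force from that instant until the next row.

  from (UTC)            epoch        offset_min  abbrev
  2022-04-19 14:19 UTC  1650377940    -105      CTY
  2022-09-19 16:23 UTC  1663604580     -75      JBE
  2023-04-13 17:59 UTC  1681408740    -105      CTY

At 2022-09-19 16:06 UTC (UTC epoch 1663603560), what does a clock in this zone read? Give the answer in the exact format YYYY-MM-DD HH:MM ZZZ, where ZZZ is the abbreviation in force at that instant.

2022-09-19 14:21 CTY

Query: 2022-09-19 16:06 UTC
Rule 1/3 (CTY, -01:45): 2022-04-19 14:19 UTC ≤ query < 2022-09-19 16:23 UTC
16·60 + 6 - 105 = 861 min
861 = 0·1440 + 861; 861 = 14·60 + 21 → 14:21, same day
→ 2022-09-19 14:21 CTY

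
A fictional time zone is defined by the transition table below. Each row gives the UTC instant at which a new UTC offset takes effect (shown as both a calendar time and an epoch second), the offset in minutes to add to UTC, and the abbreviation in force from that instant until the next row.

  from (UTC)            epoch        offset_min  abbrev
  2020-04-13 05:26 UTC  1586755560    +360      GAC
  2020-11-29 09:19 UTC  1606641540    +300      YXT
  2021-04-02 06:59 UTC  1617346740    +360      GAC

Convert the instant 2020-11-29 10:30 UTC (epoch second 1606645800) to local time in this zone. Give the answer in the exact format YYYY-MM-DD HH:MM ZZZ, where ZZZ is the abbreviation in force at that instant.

2020-11-29 15:30 YXT

Query: 2020-11-29 10:30 UTC
Rule 2/3 (YXT, +05:00): 2020-11-29 09:19 UTC ≤ query < 2021-04-02 06:59 UTC
10·60 + 30 + 300 = 930 min
930 = 0·1440 + 930; 930 = 15·60 + 30 → 15:30, same day
→ 2020-11-29 15:30 YXT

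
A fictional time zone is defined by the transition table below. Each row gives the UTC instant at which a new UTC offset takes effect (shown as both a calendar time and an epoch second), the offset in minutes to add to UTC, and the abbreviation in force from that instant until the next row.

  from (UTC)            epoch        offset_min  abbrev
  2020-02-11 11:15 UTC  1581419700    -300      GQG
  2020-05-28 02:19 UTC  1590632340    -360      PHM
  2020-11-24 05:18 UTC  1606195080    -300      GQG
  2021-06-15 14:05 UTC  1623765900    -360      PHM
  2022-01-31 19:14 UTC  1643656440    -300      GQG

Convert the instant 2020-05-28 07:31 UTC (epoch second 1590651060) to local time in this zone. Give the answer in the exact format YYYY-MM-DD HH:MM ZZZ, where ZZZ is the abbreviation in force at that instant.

Query: 2020-05-28 07:31 UTC
Rule 2/5 (PHM, -06:00): 2020-05-28 02:19 UTC ≤ query < 2020-11-24 05:18 UTC
7·60 + 31 - 360 = 91 min
91 = 0·1440 + 91; 91 = 1·60 + 31 → 01:31, same day
→ 2020-05-28 01:31 PHM

2020-05-28 01:31 PHM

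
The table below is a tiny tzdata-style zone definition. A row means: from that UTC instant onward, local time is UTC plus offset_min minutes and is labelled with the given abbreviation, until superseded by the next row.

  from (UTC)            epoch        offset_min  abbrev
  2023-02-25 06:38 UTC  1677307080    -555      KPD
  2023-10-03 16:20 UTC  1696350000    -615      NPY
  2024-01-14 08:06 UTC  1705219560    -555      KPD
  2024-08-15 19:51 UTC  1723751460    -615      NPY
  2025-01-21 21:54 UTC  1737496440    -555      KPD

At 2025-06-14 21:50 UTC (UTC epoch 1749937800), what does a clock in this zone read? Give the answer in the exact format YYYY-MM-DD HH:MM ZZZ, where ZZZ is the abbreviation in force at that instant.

Query: 2025-06-14 21:50 UTC
Rule 5/5 (KPD, -09:15): 2025-01-21 21:54 UTC ≤ query < +∞
21·60 + 50 - 555 = 755 min
755 = 0·1440 + 755; 755 = 12·60 + 35 → 12:35, same day
→ 2025-06-14 12:35 KPD

2025-06-14 12:35 KPD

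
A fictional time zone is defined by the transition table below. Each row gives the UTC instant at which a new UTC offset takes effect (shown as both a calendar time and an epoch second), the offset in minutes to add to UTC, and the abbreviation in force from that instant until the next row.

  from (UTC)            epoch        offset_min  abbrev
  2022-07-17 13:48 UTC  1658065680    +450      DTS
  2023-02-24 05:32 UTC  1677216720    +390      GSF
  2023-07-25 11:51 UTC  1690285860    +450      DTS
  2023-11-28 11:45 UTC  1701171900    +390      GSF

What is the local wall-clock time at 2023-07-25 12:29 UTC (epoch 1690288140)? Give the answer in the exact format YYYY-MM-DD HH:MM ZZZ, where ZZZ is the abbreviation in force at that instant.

Query: 2023-07-25 12:29 UTC
Rule 3/4 (DTS, +07:30): 2023-07-25 11:51 UTC ≤ query < 2023-11-28 11:45 UTC
12·60 + 29 + 450 = 1199 min
1199 = 0·1440 + 1199; 1199 = 19·60 + 59 → 19:59, same day
→ 2023-07-25 19:59 DTS

2023-07-25 19:59 DTS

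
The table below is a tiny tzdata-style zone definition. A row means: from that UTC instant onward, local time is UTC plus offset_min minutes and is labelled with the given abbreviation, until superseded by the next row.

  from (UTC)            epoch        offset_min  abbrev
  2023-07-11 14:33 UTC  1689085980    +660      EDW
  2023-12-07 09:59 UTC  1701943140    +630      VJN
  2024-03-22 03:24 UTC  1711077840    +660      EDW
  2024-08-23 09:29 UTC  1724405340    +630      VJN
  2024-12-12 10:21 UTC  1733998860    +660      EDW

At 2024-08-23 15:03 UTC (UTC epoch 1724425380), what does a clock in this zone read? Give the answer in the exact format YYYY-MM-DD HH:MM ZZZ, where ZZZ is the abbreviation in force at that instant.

Query: 2024-08-23 15:03 UTC
Rule 4/5 (VJN, +10:30): 2024-08-23 09:29 UTC ≤ query < 2024-12-12 10:21 UTC
15·60 + 3 + 630 = 1533 min
1533 = 1·1440 + 93; 93 = 1·60 + 33 → 01:33, 2024-08-23 + 1 day = 2024-08-24
→ 2024-08-24 01:33 VJN

2024-08-24 01:33 VJN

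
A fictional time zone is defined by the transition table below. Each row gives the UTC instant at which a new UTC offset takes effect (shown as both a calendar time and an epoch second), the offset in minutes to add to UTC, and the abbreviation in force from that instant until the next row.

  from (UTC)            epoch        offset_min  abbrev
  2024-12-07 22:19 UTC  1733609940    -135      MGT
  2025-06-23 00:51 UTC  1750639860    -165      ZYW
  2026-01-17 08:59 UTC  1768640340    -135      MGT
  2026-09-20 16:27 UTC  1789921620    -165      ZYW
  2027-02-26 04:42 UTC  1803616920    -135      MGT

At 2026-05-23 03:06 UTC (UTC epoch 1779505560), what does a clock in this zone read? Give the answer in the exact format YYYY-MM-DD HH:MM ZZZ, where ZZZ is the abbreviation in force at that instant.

Query: 2026-05-23 03:06 UTC
Rule 3/5 (MGT, -02:15): 2026-01-17 08:59 UTC ≤ query < 2026-09-20 16:27 UTC
3·60 + 6 - 135 = 51 min
51 = 0·1440 + 51; 51 = 0·60 + 51 → 00:51, same day
→ 2026-05-23 00:51 MGT

2026-05-23 00:51 MGT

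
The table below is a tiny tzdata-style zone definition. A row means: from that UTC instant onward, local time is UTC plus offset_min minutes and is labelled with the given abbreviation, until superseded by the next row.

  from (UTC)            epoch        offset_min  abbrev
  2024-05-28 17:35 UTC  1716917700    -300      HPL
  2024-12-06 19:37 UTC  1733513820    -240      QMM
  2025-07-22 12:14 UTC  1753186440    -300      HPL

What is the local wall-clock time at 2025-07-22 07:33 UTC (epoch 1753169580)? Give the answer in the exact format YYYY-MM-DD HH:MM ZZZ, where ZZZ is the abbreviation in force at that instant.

2025-07-22 03:33 QMM

Query: 2025-07-22 07:33 UTC
Rule 2/3 (QMM, -04:00): 2024-12-06 19:37 UTC ≤ query < 2025-07-22 12:14 UTC
7·60 + 33 - 240 = 213 min
213 = 0·1440 + 213; 213 = 3·60 + 33 → 03:33, same day
→ 2025-07-22 03:33 QMM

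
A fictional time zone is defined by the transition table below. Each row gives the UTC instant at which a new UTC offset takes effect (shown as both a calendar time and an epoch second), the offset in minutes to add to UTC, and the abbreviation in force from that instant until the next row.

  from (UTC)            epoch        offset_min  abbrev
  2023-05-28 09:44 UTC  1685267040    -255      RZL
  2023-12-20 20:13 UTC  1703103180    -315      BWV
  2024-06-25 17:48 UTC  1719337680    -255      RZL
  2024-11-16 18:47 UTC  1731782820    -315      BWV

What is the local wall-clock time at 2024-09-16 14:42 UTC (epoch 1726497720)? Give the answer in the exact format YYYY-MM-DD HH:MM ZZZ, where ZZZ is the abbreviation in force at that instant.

2024-09-16 10:27 RZL

Query: 2024-09-16 14:42 UTC
Rule 3/4 (RZL, -04:15): 2024-06-25 17:48 UTC ≤ query < 2024-11-16 18:47 UTC
14·60 + 42 - 255 = 627 min
627 = 0·1440 + 627; 627 = 10·60 + 27 → 10:27, same day
→ 2024-09-16 10:27 RZL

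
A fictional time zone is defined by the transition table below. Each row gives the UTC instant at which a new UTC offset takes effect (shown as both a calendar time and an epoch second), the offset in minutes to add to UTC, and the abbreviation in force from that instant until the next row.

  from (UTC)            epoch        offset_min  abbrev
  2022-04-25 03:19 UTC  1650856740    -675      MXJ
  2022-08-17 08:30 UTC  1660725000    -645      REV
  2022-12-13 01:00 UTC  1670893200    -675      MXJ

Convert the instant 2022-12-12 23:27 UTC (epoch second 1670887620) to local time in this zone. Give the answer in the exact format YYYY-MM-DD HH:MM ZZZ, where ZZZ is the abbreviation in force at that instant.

2022-12-12 12:42 REV

Query: 2022-12-12 23:27 UTC
Rule 2/3 (REV, -10:45): 2022-08-17 08:30 UTC ≤ query < 2022-12-13 01:00 UTC
23·60 + 27 - 645 = 762 min
762 = 0·1440 + 762; 762 = 12·60 + 42 → 12:42, same day
→ 2022-12-12 12:42 REV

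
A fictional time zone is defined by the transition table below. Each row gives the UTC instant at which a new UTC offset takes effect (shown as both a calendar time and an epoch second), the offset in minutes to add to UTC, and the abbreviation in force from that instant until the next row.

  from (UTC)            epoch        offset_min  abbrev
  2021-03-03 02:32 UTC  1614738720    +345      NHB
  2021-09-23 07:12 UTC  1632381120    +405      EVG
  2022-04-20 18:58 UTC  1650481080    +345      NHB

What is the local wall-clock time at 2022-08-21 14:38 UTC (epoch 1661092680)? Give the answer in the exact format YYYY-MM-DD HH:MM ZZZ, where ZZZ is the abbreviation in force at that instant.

Query: 2022-08-21 14:38 UTC
Rule 3/3 (NHB, +05:45): 2022-04-20 18:58 UTC ≤ query < +∞
14·60 + 38 + 345 = 1223 min
1223 = 0·1440 + 1223; 1223 = 20·60 + 23 → 20:23, same day
→ 2022-08-21 20:23 NHB

2022-08-21 20:23 NHB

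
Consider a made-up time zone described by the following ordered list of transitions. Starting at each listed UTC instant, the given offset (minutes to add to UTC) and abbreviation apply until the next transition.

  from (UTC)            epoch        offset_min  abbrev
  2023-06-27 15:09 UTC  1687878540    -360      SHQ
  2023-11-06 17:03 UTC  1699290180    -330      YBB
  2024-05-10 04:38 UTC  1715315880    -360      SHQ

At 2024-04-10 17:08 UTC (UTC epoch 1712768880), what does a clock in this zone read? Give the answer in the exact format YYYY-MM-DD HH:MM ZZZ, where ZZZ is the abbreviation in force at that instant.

2024-04-10 11:38 YBB

Query: 2024-04-10 17:08 UTC
Rule 2/3 (YBB, -05:30): 2023-11-06 17:03 UTC ≤ query < 2024-05-10 04:38 UTC
17·60 + 8 - 330 = 698 min
698 = 0·1440 + 698; 698 = 11·60 + 38 → 11:38, same day
→ 2024-04-10 11:38 YBB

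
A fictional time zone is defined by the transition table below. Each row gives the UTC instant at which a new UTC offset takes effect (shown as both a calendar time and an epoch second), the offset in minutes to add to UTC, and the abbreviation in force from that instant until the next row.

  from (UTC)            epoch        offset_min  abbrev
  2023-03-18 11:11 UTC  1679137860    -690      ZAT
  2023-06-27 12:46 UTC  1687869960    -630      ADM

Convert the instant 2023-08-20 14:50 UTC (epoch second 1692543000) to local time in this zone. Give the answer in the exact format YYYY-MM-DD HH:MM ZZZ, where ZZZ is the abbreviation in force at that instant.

2023-08-20 04:20 ADM

Query: 2023-08-20 14:50 UTC
Rule 2/2 (ADM, -10:30): 2023-06-27 12:46 UTC ≤ query < +∞
14·60 + 50 - 630 = 260 min
260 = 0·1440 + 260; 260 = 4·60 + 20 → 04:20, same day
→ 2023-08-20 04:20 ADM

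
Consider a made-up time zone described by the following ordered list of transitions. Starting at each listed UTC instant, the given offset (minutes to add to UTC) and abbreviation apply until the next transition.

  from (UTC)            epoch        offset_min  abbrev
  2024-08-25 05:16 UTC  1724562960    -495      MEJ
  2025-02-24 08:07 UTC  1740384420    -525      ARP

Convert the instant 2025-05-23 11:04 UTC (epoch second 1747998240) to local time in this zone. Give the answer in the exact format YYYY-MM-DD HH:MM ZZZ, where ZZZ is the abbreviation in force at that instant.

Query: 2025-05-23 11:04 UTC
Rule 2/2 (ARP, -08:45): 2025-02-24 08:07 UTC ≤ query < +∞
11·60 + 4 - 525 = 139 min
139 = 0·1440 + 139; 139 = 2·60 + 19 → 02:19, same day
→ 2025-05-23 02:19 ARP

2025-05-23 02:19 ARP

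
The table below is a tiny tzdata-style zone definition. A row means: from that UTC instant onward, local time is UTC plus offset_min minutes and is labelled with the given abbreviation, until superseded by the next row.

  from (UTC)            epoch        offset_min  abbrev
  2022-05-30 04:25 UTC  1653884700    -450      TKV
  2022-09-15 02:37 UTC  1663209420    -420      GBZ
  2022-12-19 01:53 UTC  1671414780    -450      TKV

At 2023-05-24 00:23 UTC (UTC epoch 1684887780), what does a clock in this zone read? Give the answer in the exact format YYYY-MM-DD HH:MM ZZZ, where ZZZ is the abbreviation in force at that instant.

2023-05-23 16:53 TKV

Query: 2023-05-24 00:23 UTC
Rule 3/3 (TKV, -07:30): 2022-12-19 01:53 UTC ≤ query < +∞
0·60 + 23 - 450 = -427 min
-427 = -1·1440 + 1013; 1013 = 16·60 + 53 → 16:53, 2023-05-24 - 1 day = 2023-05-23
→ 2023-05-23 16:53 TKV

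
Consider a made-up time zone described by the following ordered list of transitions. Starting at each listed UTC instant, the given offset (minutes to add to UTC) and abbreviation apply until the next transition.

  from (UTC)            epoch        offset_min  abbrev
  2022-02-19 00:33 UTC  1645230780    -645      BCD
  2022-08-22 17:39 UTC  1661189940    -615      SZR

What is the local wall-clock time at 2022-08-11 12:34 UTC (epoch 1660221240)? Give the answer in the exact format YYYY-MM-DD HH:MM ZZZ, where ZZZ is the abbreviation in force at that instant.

2022-08-11 01:49 BCD

Query: 2022-08-11 12:34 UTC
Rule 1/2 (BCD, -10:45): 2022-02-19 00:33 UTC ≤ query < 2022-08-22 17:39 UTC
12·60 + 34 - 645 = 109 min
109 = 0·1440 + 109; 109 = 1·60 + 49 → 01:49, same day
→ 2022-08-11 01:49 BCD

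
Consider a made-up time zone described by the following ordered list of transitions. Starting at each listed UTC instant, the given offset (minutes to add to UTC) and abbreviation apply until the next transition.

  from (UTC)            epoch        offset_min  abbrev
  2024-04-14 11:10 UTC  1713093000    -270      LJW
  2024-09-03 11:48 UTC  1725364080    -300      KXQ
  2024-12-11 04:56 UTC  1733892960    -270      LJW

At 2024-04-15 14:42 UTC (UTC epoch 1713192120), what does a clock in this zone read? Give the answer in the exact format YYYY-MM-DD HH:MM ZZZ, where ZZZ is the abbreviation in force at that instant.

2024-04-15 10:12 LJW

Query: 2024-04-15 14:42 UTC
Rule 1/3 (LJW, -04:30): 2024-04-14 11:10 UTC ≤ query < 2024-09-03 11:48 UTC
14·60 + 42 - 270 = 612 min
612 = 0·1440 + 612; 612 = 10·60 + 12 → 10:12, same day
→ 2024-04-15 10:12 LJW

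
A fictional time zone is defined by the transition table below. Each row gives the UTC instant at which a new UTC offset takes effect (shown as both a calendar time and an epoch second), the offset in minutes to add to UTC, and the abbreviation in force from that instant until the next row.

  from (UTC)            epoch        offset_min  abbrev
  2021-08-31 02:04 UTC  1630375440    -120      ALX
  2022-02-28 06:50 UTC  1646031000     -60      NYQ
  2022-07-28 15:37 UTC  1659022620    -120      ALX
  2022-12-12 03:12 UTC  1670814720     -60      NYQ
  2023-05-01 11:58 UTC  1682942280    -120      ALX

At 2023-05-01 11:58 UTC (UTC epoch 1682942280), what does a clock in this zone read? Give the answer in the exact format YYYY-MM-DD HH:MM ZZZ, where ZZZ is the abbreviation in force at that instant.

Query: 2023-05-01 11:58 UTC
Rule 5/5 (ALX, -02:00): 2023-05-01 11:58 UTC ≤ query < +∞
11·60 + 58 - 120 = 598 min
598 = 0·1440 + 598; 598 = 9·60 + 58 → 09:58, same day
→ 2023-05-01 09:58 ALX

2023-05-01 09:58 ALX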